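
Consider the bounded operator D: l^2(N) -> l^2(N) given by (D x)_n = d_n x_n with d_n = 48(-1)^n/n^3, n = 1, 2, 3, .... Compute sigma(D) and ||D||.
sigma(D) = {48(-1)^n/n^3 : n ≥ 1} ∪ {0}; ||D|| = 48

A bounded diagonal operator on l^2 with diagonal entries d_n has spectrum equal to the closure of {d_n : n ≥ 1}: every d_n is an eigenvalue (with eigenvector e_n), so {d_n} ⊂ sigma(D); the spectrum is closed, so its closure is too; and for lambda not in the closure, (D - lambda I) has bounded inverse (the diagonal entries 1/(d_n - lambda) are bounded). For our sequence d_n = 48(-1)^n/n^3, n = 1, 2, 3, ...:
  - {d_n} = {48(-1)^n/n^3 : n ≥ 1}; the only limit point is 0
  - closure = {48(-1)^n/n^3 : n ≥ 1} ∪ {0}
For the norm: a diagonal operator has ||D|| = sup_n |d_n|. Here |d_n| = 48/n^3 is decreasing, so sup_n |d_n| = |d_1| = 48. So ||D|| = 48.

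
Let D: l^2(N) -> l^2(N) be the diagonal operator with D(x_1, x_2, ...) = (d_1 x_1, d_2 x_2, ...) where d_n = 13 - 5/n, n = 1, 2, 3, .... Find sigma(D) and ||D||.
sigma(D) = {13 - 5/n : n ≥ 1} ∪ {13}; ||D|| = 13

A bounded diagonal operator on l^2 with diagonal entries d_n has spectrum equal to the closure of {d_n : n ≥ 1}: every d_n is an eigenvalue (with eigenvector e_n), so {d_n} ⊂ sigma(D); the spectrum is closed, so its closure is too; and for lambda not in the closure, (D - lambda I) has bounded inverse (the diagonal entries 1/(d_n - lambda) are bounded). For our sequence d_n = 13 - 5/n, n = 1, 2, 3, ...:
  - {d_n} = {13 - 5/n : n ≥ 1}; the only limit point is 13
  - closure = {13 - 5/n : n ≥ 1} ∪ {13}
For the norm: a diagonal operator has ||D|| = sup_n |d_n|. Here d_n = 13 - 5/n increases monotonically from d_1 = 8 toward 13, with all terms in [8, 13); so sup_n |d_n| = 13 (the supremum is the limit, not attained). So ||D|| = 13.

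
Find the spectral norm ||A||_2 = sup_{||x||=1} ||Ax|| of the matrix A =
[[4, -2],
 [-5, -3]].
||A||_2 = sqrt((54 + sqrt(980))/2) ≈ 6.5309 (= sqrt(largest eigenvalue of A^T A))

||A||_2 = sigma_max(A) = sqrt(lambda_max(A^T A)). Form the symmetric matrix M = A^T A =
[[41, 7],
 [7, 13]].
Its characteristic polynomial (trace, determinant of M give the coefficients) is
  p(λ) = det(λ I - M) = λ^2 - 54λ + 484.
For λ^2 - 54λ + 484 the discriminant is 980. It is nonnegative but not a perfect square, so the roots are real and irrational: λ = (54 ± sqrt(980))/2 ≈ 42.6525, 11.3475.
So the eigenvalues of A^T A are ≈ 11.3475, 42.6525 (all ≥ 0, as they must be for A^T A). The largest is λ_max = (54 + sqrt(980))/2 ≈ 42.6525, hence ||A||_2 = sqrt(λ_max) = sqrt((54 + sqrt(980))/2) ≈ 6.5309.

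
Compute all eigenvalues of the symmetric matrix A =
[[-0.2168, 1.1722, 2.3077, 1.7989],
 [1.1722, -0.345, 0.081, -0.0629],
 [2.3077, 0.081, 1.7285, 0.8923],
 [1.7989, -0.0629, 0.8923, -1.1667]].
sigma(A) ≈ {-3, -1, 0, 4}

A is real symmetric, so its spectrum consists of real eigenvalues. Expanding the characteristic polynomial of the displayed matrix gives
  det(λ I - A) = p(λ) = λ^4 + (0)λ^3 + (-13)λ^2 + (-12)λ + (0).
Solving p(λ) = 0 yields eigenvalues ≈ -3, -1, 0, 4. (A is shown rounded to 4 decimals, so these recover the underlying integer eigenvalues to within that precision.)
Verification: the trace of A = 0 equals the sum of eigenvalues 0, and det(A) ≈ 0.0003 matches the eigenvalue product 0.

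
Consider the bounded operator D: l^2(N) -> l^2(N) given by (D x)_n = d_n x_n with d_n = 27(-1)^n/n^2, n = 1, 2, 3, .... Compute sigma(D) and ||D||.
sigma(D) = {27(-1)^n/n^2 : n ≥ 1} ∪ {0}; ||D|| = 27

A bounded diagonal operator on l^2 with diagonal entries d_n has spectrum equal to the closure of {d_n : n ≥ 1}: every d_n is an eigenvalue (with eigenvector e_n), so {d_n} ⊂ sigma(D); the spectrum is closed, so its closure is too; and for lambda not in the closure, (D - lambda I) has bounded inverse (the diagonal entries 1/(d_n - lambda) are bounded). For our sequence d_n = 27(-1)^n/n^2, n = 1, 2, 3, ...:
  - {d_n} = {27(-1)^n/n^2 : n ≥ 1}; the only limit point is 0
  - closure = {27(-1)^n/n^2 : n ≥ 1} ∪ {0}
For the norm: a diagonal operator has ||D|| = sup_n |d_n|. Here |d_n| = 27/n^2 is decreasing, so sup_n |d_n| = |d_1| = 27. So ||D|| = 27.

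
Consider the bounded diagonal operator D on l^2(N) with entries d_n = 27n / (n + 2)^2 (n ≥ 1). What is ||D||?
||D|| = 27/8 (attained at n = 2)

For D diagonal, ||D|| = sup_n |d_n|. Treat f(x) = 27x / (x + 2)^2 for real x > 0. By the quotient rule, f'(x) = 27(2 - x)/(x + 2)^3, which is positive for x < 2 and negative for x > 2. So f has a unique maximum at x = 2, and since 2 is a positive integer, the supremum over n ≥ 1 is attained at n = 2: d_2 = 27·2/(2 + 2)^2 = 27·2/16 = 27/8. Hence ||D|| = 27/8.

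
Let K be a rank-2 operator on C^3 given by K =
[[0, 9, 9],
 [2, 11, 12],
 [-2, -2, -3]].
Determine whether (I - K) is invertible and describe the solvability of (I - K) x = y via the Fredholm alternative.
(I - K) is invertible (det(I - K) = -16 ≠ 0), so for every y in C^3 the equation (I - K) x = y has a unique solution.

K has rank 2 and factors as K = U V^T = u1 v1^T + u2 v2^T with u1 = (0, -1, 1), v1 = (-2, -2, -3), u2 = (-3, -3, 0), v2 = (0, -3, -3) (multiplying out reproduces the displayed K). The nonzero eigenvalues of U V^T coincide with those of the 2 x 2 matrix G = V^T U = [[v1·u1, v1·u2], [v2·u1, v2·u2]] = [[-1, 12], [0, 9]], and by the Sylvester determinant identity det(I_3 - U V^T) = det(I_2 - V^T U) = det([[2, -12], [0, -8]]) = (2)(-8) - (-12)(0) = -16. (Direct check: I - K =
[[1, -9, -9],
 [-2, -10, -12],
 [2, 2, 4]]
has determinant -16.) The finite-dimensional Fredholm alternative says: either (I - K) is invertible, or ker(I - K) ≠ {0} and then range(I - K) = ker((I - K)^*)^⊥, with dim ker(I - K) = dim ker((I - K)^*). Since det(I - K) ≠ 0, 1 is not an eigenvalue of K and ker(I - K) = {0}, so we are in the first case: for every y there is a unique x = (I - K)^(-1) y. (Explicitly, by the Woodbury identity, (I - U V^T)^(-1) = I + U (I_2 - G)^(-1) V^T.)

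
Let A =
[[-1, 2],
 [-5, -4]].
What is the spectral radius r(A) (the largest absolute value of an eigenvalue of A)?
r(A) = sqrt(14) ≈ 3.7417

The eigenvalues of A are the roots of its characteristic polynomial. With M = A (coefficients from the trace and determinant):
  p(λ) = det(λ I - M) = λ^2 + 5λ + 14.
For λ^2 + 5λ + 14 the discriminant is -31. It is negative, so the roots are the complex-conjugate pair λ = -5/2 ± (sqrt(31)/2) i ≈ -2.5 ± 2.7839i. For a conjugate pair the product of the roots equals the constant term, so |λ|^2 = 14 and |λ| = sqrt(14) ≈ 3.7417.
Thus the eigenvalues (to 4 decimals) are -2.5 ± 2.7839i (modulus 3.7417). The spectral radius is the largest modulus: r(A) = sqrt(14) ≈ 3.7417. (Cross-check: r(A) ≤ ||A||_2 ≈ 6.4225; equality holds whenever A is normal, though it can also hold for some non-normal A.)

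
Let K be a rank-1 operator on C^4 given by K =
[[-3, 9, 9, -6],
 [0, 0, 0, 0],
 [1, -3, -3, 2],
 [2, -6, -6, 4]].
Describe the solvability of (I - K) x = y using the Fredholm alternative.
(I - K) is invertible (det(I - K) = 3 ≠ 0), so for every y in C^4 the equation (I - K) x = y has a unique solution.

K has rank 1, so it is an outer product K = u v^T: every row of K is a multiple of one row vector. Reading off the entries, u = (3, 0, -1, -2) and v = (-1, 3, 3, -2) (row i of K equals u_i·v^T). A rank-one matrix u v^T satisfies K u = u (v·u) and kills the (3)-dimensional subspace v^⊥, so its characteristic polynomial is lambda^3 (lambda - v·u) with v·u = tr K = -2. Hence the eigenvalues of I - K are 1 (multiplicity 3) and 1 - (-2) = 3, so det(I - K) = 3. (Direct check: I - K =
[[4, -9, -9, 6],
 [0, 1, 0, 0],
 [-1, 3, 4, -2],
 [-2, 6, 6, -3]]
has determinant 3.) The finite-dimensional Fredholm alternative says: either (I - K) is invertible, or ker(I - K) ≠ {0} and then range(I - K) = ker((I - K)^*)^⊥, with dim ker(I - K) = dim ker((I - K)^*). Since det(I - K) ≠ 0, 1 is not an eigenvalue of K and ker(I - K) = {0}, so we are in the first case: for every y there is a unique x = (I - K)^(-1) y. Explicitly, by the Sherman–Morrison formula, (I - u v^T)^(-1) = I + u v^T/(1 - v·u), i.e. (I - K)^(-1) = I + K/(3).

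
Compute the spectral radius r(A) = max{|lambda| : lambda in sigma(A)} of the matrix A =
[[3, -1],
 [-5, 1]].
r(A) = (4 + sqrt(24))/2 ≈ 4.4495

The eigenvalues of A are the roots of its characteristic polynomial. With M = A (coefficients from the trace and determinant):
  p(λ) = det(λ I - M) = λ^2 - 4λ - 2.
For λ^2 - 4λ - 2 the discriminant is 24. It is nonnegative but not a perfect square, so the roots are real and irrational: λ = (4 ± sqrt(24))/2 ≈ 4.4495, -0.4495.
Thus the eigenvalues (to 4 decimals) are 4.4495 (modulus 4.4495); -0.4495 (modulus 0.4495). The spectral radius is the largest modulus: r(A) = (4 + sqrt(24))/2 ≈ 4.4495. (Cross-check: r(A) ≤ ||A||_2 ≈ 5.9907; equality holds whenever A is normal, though it can also hold for some non-normal A.)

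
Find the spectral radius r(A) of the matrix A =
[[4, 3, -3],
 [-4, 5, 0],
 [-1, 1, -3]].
r(A) ≈ 5.582

The eigenvalues of A are the roots of its characteristic polynomial. With M = A (coefficients from the trace, the sum of principal 2x2 minors, and det A):
  p(λ) = det(λ I - M) = λ^3 - 6λ^2 + 2λ + 99.
No integer candidate from the rational root theorem (±divisors of 99) is a root, so the roots are irrational. The cubic discriminant is Δ = -200363 < 0, so there is one real root and a complex-conjugate pair. p(-4) = -69 and p(-3) = 12 have opposite signs, so a root lies in (-4, -3); Newton's method refines it to λ ≈ -3.1773. Dividing out (λ - (-3.1773)) leaves approximately λ^2 - 9.1773λ + 31.1588. For λ^2 - 9.1773λ + 31.1588 the discriminant is -40.4126. It is negative, so the remaining roots are the complex-conjugate pair λ ≈ 4.5886 ± 3.1785i. Their product equals the constant term, so |λ|^2 ≈ 31.1588 and |λ| ≈ 5.582.
Thus the eigenvalues (to 4 decimals) are -3.1773 (modulus 3.1773); 4.5886 ± 3.1785i (modulus 5.582). The spectral radius is the largest modulus: r(A) ≈ 5.582. (Cross-check: r(A) ≤ ||A||_2 ≈ 6.6081; equality holds whenever A is normal, though it can also hold for some non-normal A.)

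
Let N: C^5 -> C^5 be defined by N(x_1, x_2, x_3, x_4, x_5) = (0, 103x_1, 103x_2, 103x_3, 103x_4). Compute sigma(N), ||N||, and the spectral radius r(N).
sigma(N) = {0}; ||N|| = 103; r(N) = 0. (N is nilpotent with N^5 = 0.)

On C^5, N is a strictly lower-triangular matrix with 103 on the subdiagonal and zeros elsewhere, so its characteristic polynomial is lambda^5 and every eigenvalue is 0: sigma(N) = {0}. For the operator norm, N e_i = 103e_{i+1} for i = 1, ..., 4 and N e_5 = 0, so the singular values of N are 103 (with multiplicity 4) and 0; hence ||N|| = 103. The spectral radius r(N) = max|lambda| = 0. Note ||N|| > r(N) — characteristic of non-normal nilpotent operators. Indeed N^5 = 0.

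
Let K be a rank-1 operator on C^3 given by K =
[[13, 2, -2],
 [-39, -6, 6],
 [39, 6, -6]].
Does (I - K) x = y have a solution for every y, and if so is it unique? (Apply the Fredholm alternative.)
(I - K) is singular (det(I - K) = 0, i.e. 1 ∈ sigma(K)). (I - K) x = y is solvable iff y ⊥ ker((I - K)^*) = span{(13, 2, -2)}, i.e. iff 13y_1 + 2y_2 - 2y_3 = 0. When solvable, the solutions are x = y + c·(1, -3, 3), c arbitrary (ker(I - K) = span{(1, -3, 3)}, dimension 1).

K has rank 1, so it is an outer product K = u v^T: every row of K is a multiple of one row vector. Reading off the entries, u = (1, -3, 3) and v = (13, 2, -2) (row i of K equals u_i·v^T). A rank-one matrix u v^T satisfies K u = u (v·u) and kills the (2)-dimensional subspace v^⊥, so its characteristic polynomial is lambda^2 (lambda - v·u) with v·u = tr K = 1. Hence the eigenvalues of I - K are 1 (multiplicity 2) and 1 - (1) = 0, so det(I - K) = 0. (Direct check: I - K =
[[-12, -2, 2],
 [39, 7, -6],
 [-39, -6, 7]]
has determinant 0.) So 1 is an eigenvalue of K and (I - K) is not invertible. The finite-dimensional Fredholm alternative says: either (I - K) is invertible, or ker(I - K) ≠ {0} and then range(I - K) = ker((I - K)^*)^⊥, with dim ker(I - K) = dim ker((I - K)^*). We are in the second case, so we need both kernels. Kernel of I - K: (I - K) u = u - u (v·u) = u - u = 0, so ker(I - K) = span{u} = span{(1, -3, 3)} (it is exactly 1-dimensional because rank(I - K) = 2). Kernel of the adjoint: K is real, so (I - K)^* = I - K^T = I - v u^T, and (I - v u^T) v = v - v (u·v) = 0; hence ker((I - K)^*) = span{v} = span{(13, 2, -2)}. Therefore (I - K) x = y is solvable iff <y, v> = 0, i.e. iff 13y_1 + 2y_2 - 2y_3 = 0. When this holds, K y = u (v·y) = 0, so (I - K) y = y and x = y is a particular solution; the full solution set is the line x = y + c·u = y + c·(1, -3, 3), c ∈ C.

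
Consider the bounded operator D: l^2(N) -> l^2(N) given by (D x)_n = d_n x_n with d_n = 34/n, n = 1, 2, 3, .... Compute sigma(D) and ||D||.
sigma(D) = {34/n : n ≥ 1} ∪ {0}; ||D|| = 34

A bounded diagonal operator on l^2 with diagonal entries d_n has spectrum equal to the closure of {d_n : n ≥ 1}: every d_n is an eigenvalue (with eigenvector e_n), so {d_n} ⊂ sigma(D); the spectrum is closed, so its closure is too; and for lambda not in the closure, (D - lambda I) has bounded inverse (the diagonal entries 1/(d_n - lambda) are bounded). For our sequence d_n = 34/n, n = 1, 2, 3, ...:
  - {d_n} = {34/n : n ≥ 1}; the only limit point is 0
  - closure = {34/n : n ≥ 1} ∪ {0}
For the norm: a diagonal operator has ||D|| = sup_n |d_n|. Here d_n = 34/n is positive and decreasing, so sup_n |d_n| = d_1 = 34. So ||D|| = 34.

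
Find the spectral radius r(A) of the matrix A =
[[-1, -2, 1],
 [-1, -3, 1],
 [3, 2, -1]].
r(A) ≈ 4.9173

The eigenvalues of A are the roots of its characteristic polynomial. With M = A (coefficients from the trace, the sum of principal 2x2 minors, and det A):
  p(λ) = det(λ I - M) = λ^3 + 5λ^2 - 2.
No integer candidate from the rational root theorem (±divisors of 2) is a root, so the roots are irrational. The cubic discriminant is Δ = 892 > 0, so there are three distinct real roots. p(-5) = -2 and p(-4) = 14 have opposite signs, so a root lies in (-5, -4); Newton's method refines it to λ ≈ -4.9173. p(-1) = 2 and p(0) = -2 have opposite signs, so a root lies in (-1, 0); Newton's method refines it to λ ≈ -0.6804. p(0) = -2 and p(1) = 4 have opposite signs, so a root lies in (0, 1); Newton's method refines it to λ ≈ 0.5977. Check (Vieta): the three roots sum to -5, matching tr M = -5.
Thus the eigenvalues (to 4 decimals) are -4.9173 (modulus 4.9173); -0.6804 (modulus 0.6804); 0.5977 (modulus 0.5977). The spectral radius is the largest modulus: r(A) ≈ 4.9173. (Cross-check: r(A) ≤ ||A||_2 ≈ 5.3218; equality holds whenever A is normal, though it can also hold for some non-normal A.)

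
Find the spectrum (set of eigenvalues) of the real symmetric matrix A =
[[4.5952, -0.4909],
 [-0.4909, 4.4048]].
sigma(A) ≈ {4, 5}

A is real symmetric, so its spectrum consists of real eigenvalues. Expanding the characteristic polynomial of the displayed matrix gives
  det(λ I - A) = p(λ) = λ^2 + (-9)λ + (20).
Solving p(λ) = 0 yields eigenvalues ≈ 4, 5. (A is shown rounded to 4 decimals, so these recover the underlying integer eigenvalues to within that precision.)
Verification: the trace of A = 9 equals the sum of eigenvalues 9, and det(A) ≈ 20.0000 matches the eigenvalue product 20.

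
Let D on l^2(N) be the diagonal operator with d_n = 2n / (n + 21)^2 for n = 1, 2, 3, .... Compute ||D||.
||D|| = 1/42 (attained at n = 21)

For D diagonal, ||D|| = sup_n |d_n|. Treat f(x) = 2x / (x + 21)^2 for real x > 0. By the quotient rule, f'(x) = 2(21 - x)/(x + 21)^3, which is positive for x < 21 and negative for x > 21. So f has a unique maximum at x = 21, and since 21 is a positive integer, the supremum over n ≥ 1 is attained at n = 21: d_21 = 2·21/(21 + 21)^2 = 2·21/1764 = 1/42. Hence ||D|| = 1/42.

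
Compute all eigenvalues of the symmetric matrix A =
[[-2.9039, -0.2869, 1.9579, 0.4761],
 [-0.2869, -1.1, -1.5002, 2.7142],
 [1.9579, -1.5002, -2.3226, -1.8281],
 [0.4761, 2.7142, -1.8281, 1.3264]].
sigma(A) ≈ {-5, -3, -1, 4}

A is real symmetric, so its spectrum consists of real eigenvalues. Expanding the characteristic polynomial of the displayed matrix gives
  det(λ I - A) = p(λ) = λ^4 + (5)λ^3 + (-13)λ^2 + (-77)λ + (-60).
Solving p(λ) = 0 yields eigenvalues ≈ -5, -3, -1, 4. (A is shown rounded to 4 decimals, so these recover the underlying integer eigenvalues to within that precision.)
Verification: the trace of A = -5 equals the sum of eigenvalues -5, and det(A) ≈ -60.0000 matches the eigenvalue product -60.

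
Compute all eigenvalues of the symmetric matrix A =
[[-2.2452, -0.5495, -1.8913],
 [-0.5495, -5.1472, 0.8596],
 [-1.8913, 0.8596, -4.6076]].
sigma(A) ≈ {-6, -5, -1}

A is real symmetric, so its spectrum consists of real eigenvalues. Expanding the characteristic polynomial of the displayed matrix gives
  det(λ I - A) = p(λ) = λ^3 + (12)λ^2 + (41)λ + (30).
Solving p(λ) = 0 yields eigenvalues ≈ -6, -5, -1. (A is shown rounded to 4 decimals, so these recover the underlying integer eigenvalues to within that precision.)
Verification: the trace of A = -12 equals the sum of eigenvalues -12, and det(A) ≈ -29.9991 matches the eigenvalue product -30.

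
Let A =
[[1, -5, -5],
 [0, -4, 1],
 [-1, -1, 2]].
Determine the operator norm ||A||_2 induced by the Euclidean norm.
||A||_2 ≈ 7.5443 (= sqrt(largest eigenvalue of A^T A))

||A||_2 = sigma_max(A) = sqrt(lambda_max(A^T A)). Form the symmetric matrix M = A^T A =
[[2, -4, -7],
 [-4, 42, 19],
 [-7, 19, 30]].
Its characteristic polynomial (trace, sum of principal 2x2 minors, determinant of M give the coefficients) is
  p(λ) = det(λ I - M) = λ^3 - 74λ^2 + 978λ - 324.
No integer candidate from the rational root theorem (±divisors of 324) is a root, so the roots are irrational. The cubic discriminant is Δ = 1390009824 > 0, so there are three distinct real roots. p(0) = -324 and p(1) = 581 have opposite signs, so a root lies in (0, 1); Newton's method refines it to λ ≈ 0.34. p(16) = 476 and p(17) = -171 have opposite signs, so a root lies in (16, 17); Newton's method refines it to λ ≈ 16.7429. p(56) = -2004 and p(57) = 189 have opposite signs, so a root lies in (56, 57); Newton's method refines it to λ ≈ 56.9171. Check (Vieta): the three roots sum to 74, matching tr M = 74.
So the eigenvalues of A^T A are ≈ 0.34, 16.7429, 56.9171 (all ≥ 0, as they must be for A^T A). The largest is λ_max ≈ 56.9171, hence ||A||_2 = sqrt(λ_max) ≈ 7.5443.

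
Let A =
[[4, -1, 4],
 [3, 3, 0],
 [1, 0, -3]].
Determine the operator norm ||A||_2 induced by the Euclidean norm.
||A||_2 ≈ 6.2077 (= sqrt(largest eigenvalue of A^T A))

||A||_2 = sigma_max(A) = sqrt(lambda_max(A^T A)). Form the symmetric matrix M = A^T A =
[[26, 5, 13],
 [5, 10, -4],
 [13, -4, 25]].
Its characteristic polynomial (trace, sum of principal 2x2 minors, determinant of M give the coefficients) is
  p(λ) = det(λ I - M) = λ^3 - 61λ^2 + 950λ - 3249.
No integer candidate from the rational root theorem (±divisors of 3249) is a root, so the roots are irrational. The cubic discriminant is Δ = 82877297 > 0, so there are three distinct real roots. p(4) = -361 and p(5) = 101 have opposite signs, so a root lies in (4, 5); Newton's method refines it to λ ≈ 4.7629. p(17) = 185 and p(18) = -81 have opposite signs, so a root lies in (17, 18); Newton's method refines it to λ ≈ 17.702. p(38) = -361 and p(39) = 339 have opposite signs, so a root lies in (38, 39); Newton's method refines it to λ ≈ 38.5351. Check (Vieta): the three roots sum to 61, matching tr M = 61.
So the eigenvalues of A^T A are ≈ 4.7629, 17.702, 38.5351 (all ≥ 0, as they must be for A^T A). The largest is λ_max ≈ 38.5351, hence ||A||_2 = sqrt(λ_max) ≈ 6.2077.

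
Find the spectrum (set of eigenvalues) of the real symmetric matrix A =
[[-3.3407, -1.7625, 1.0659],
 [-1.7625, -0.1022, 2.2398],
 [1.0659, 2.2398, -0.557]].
sigma(A) ≈ {-5, -1, 2}

A is real symmetric, so its spectrum consists of real eigenvalues. Expanding the characteristic polynomial of the displayed matrix gives
  det(λ I - A) = p(λ) = λ^3 + (4)λ^2 + (-7)λ + (-10).
Solving p(λ) = 0 yields eigenvalues ≈ -5, -1, 2. (A is shown rounded to 4 decimals, so these recover the underlying integer eigenvalues to within that precision.)
Verification: the trace of A = -4 equals the sum of eigenvalues -4, and det(A) ≈ 9.9999 matches the eigenvalue product 10.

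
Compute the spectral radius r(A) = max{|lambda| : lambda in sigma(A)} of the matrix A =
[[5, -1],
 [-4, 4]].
r(A) = (9 + sqrt(17))/2 ≈ 6.5616

The eigenvalues of A are the roots of its characteristic polynomial. With M = A (coefficients from the trace and determinant):
  p(λ) = det(λ I - M) = λ^2 - 9λ + 16.
For λ^2 - 9λ + 16 the discriminant is 17. It is nonnegative but not a perfect square, so the roots are real and irrational: λ = (9 ± sqrt(17))/2 ≈ 6.5616, 2.4384.
Thus the eigenvalues (to 4 decimals) are 6.5616 (modulus 6.5616); 2.4384 (modulus 2.4384). The spectral radius is the largest modulus: r(A) = (9 + sqrt(17))/2 ≈ 6.5616. (Cross-check: r(A) ≤ ||A||_2 ≈ 7.2929; equality holds whenever A is normal, though it can also hold for some non-normal A.)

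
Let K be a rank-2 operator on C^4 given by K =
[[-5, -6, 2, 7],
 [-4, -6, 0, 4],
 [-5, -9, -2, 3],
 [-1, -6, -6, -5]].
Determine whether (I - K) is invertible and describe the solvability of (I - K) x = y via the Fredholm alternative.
(I - K) is invertible (det(I - K) = 171 ≠ 0), so for every y in C^4 the equation (I - K) x = y has a unique solution.

K has rank 2 and factors as K = U V^T = u1 v1^T + u2 v2^T with u1 = (-3, -2, -2, 1), v1 = (1, 0, -2, -3), u2 = (-2, -2, -3, -2), v2 = (1, 3, 2, 1) (multiplying out reproduces the displayed K). The nonzero eigenvalues of U V^T coincide with those of the 2 x 2 matrix G = V^T U = [[v1·u1, v1·u2], [v2·u1, v2·u2]] = [[-2, 10], [-12, -16]], and by the Sylvester determinant identity det(I_4 - U V^T) = det(I_2 - V^T U) = det([[3, -10], [12, 17]]) = (3)(17) - (-10)(12) = 171. (Direct check: I - K =
[[6, 6, -2, -7],
 [4, 7, 0, -4],
 [5, 9, 3, -3],
 [1, 6, 6, 6]]
has determinant 171.) The finite-dimensional Fredholm alternative says: either (I - K) is invertible, or ker(I - K) ≠ {0} and then range(I - K) = ker((I - K)^*)^⊥, with dim ker(I - K) = dim ker((I - K)^*). Since det(I - K) ≠ 0, 1 is not an eigenvalue of K and ker(I - K) = {0}, so we are in the first case: for every y there is a unique x = (I - K)^(-1) y. (Explicitly, by the Woodbury identity, (I - U V^T)^(-1) = I + U (I_2 - G)^(-1) V^T.)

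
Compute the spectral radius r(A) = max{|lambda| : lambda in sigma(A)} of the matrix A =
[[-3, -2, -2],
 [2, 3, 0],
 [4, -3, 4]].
r(A) ≈ 4.1943

The eigenvalues of A are the roots of its characteristic polynomial. With M = A (coefficients from the trace, the sum of principal 2x2 minors, and det A):
  p(λ) = det(λ I - M) = λ^3 - 4λ^2 + 3λ - 16.
No integer candidate from the rational root theorem (±divisors of 16) is a root, so the roots are irrational. The cubic discriminant is Δ = -7516 < 0, so there is one real root and a complex-conjugate pair. p(4) = -4 and p(5) = 24 have opposite signs, so a root lies in (4, 5); Newton's method refines it to λ ≈ 4.1943. Dividing out (λ - (4.1943)) leaves approximately λ^2 + 0.1943λ + 3.8147. For λ^2 + 0.1943λ + 3.8147 the discriminant is -15.2212. It is negative, so the remaining roots are the complex-conjugate pair λ ≈ -0.0971 ± 1.9507i. Their product equals the constant term, so |λ|^2 ≈ 3.8147 and |λ| ≈ 1.9531.
Thus the eigenvalues (to 4 decimals) are 4.1943 (modulus 4.1943); -0.0971 ± 1.9507i (modulus 1.9531). The spectral radius is the largest modulus: r(A) ≈ 4.1943. (Cross-check: r(A) ≤ ||A||_2 ≈ 6.9263; equality holds whenever A is normal, though it can also hold for some non-normal A.)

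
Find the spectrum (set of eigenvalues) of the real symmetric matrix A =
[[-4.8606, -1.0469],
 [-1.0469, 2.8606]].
sigma(A) ≈ {-5, 3}

A is real symmetric, so its spectrum consists of real eigenvalues. Expanding the characteristic polynomial of the displayed matrix gives
  det(λ I - A) = p(λ) = λ^2 + (2)λ + (-15).
Solving p(λ) = 0 yields eigenvalues ≈ -5, 3. (A is shown rounded to 4 decimals, so these recover the underlying integer eigenvalues to within that precision.)
Verification: the trace of A = -2 equals the sum of eigenvalues -2, and det(A) ≈ -15.0002 matches the eigenvalue product -15.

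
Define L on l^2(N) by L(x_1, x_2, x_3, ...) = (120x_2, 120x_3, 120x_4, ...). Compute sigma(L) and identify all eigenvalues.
sigma(L) = closed disk {z in C : |z| ≤ 120}; sigma_p(L) = open disk {z in C : |z| < 120}

Note L = 120·V where V is the unit left shift (V x)_k = x_{k+1}; so sigma(L) = 120·sigma(V) and ||L|| = 120||V||. ||L x||^2 = 14400sum_{k≥2} |x_k|^2 ≤ 14400||x||^2, with equality on {x : x_1 = 0}, so ||L|| = 120. For any lambda with |lambda| < 120, set r = lambda/120 (|r| < 1); the vector x = (1, r, r^2, ...) is in l^2 and satisfies L x = 120(r, r^2, ...) = lambda x, so lambda is an eigenvalue. On the boundary |lambda| = 120 the geometric series diverges, so no l^2 eigenvector exists, but these lambda lie in the approximate point spectrum. Hence sigma(L) is the closed disk of radius 120 and sigma_p(L) is the open disk.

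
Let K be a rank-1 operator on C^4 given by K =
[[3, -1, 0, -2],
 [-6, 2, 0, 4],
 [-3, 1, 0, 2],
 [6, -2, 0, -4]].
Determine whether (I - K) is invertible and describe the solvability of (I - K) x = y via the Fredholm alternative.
(I - K) is singular (det(I - K) = 0, i.e. 1 ∈ sigma(K)). (I - K) x = y is solvable iff y ⊥ ker((I - K)^*) = span{(3, -1, 0, -2)}, i.e. iff 3y_1 - y_2 - 2y_4 = 0. When solvable, the solutions are x = y + c·(1, -2, -1, 2), c arbitrary (ker(I - K) = span{(1, -2, -1, 2)}, dimension 1).

K has rank 1, so it is an outer product K = u v^T: every row of K is a multiple of one row vector. Reading off the entries, u = (1, -2, -1, 2) and v = (3, -1, 0, -2) (row i of K equals u_i·v^T). A rank-one matrix u v^T satisfies K u = u (v·u) and kills the (3)-dimensional subspace v^⊥, so its characteristic polynomial is lambda^3 (lambda - v·u) with v·u = tr K = 1. Hence the eigenvalues of I - K are 1 (multiplicity 3) and 1 - (1) = 0, so det(I - K) = 0. (Direct check: I - K =
[[-2, 1, 0, 2],
 [6, -1, 0, -4],
 [3, -1, 1, -2],
 [-6, 2, 0, 5]]
has determinant 0.) So 1 is an eigenvalue of K and (I - K) is not invertible. The finite-dimensional Fredholm alternative says: either (I - K) is invertible, or ker(I - K) ≠ {0} and then range(I - K) = ker((I - K)^*)^⊥, with dim ker(I - K) = dim ker((I - K)^*). We are in the second case, so we need both kernels. Kernel of I - K: (I - K) u = u - u (v·u) = u - u = 0, so ker(I - K) = span{u} = span{(1, -2, -1, 2)} (it is exactly 1-dimensional because rank(I - K) = 3). Kernel of the adjoint: K is real, so (I - K)^* = I - K^T = I - v u^T, and (I - v u^T) v = v - v (u·v) = 0; hence ker((I - K)^*) = span{v} = span{(3, -1, 0, -2)}. Therefore (I - K) x = y is solvable iff <y, v> = 0, i.e. iff 3y_1 - y_2 - 2y_4 = 0. When this holds, K y = u (v·y) = 0, so (I - K) y = y and x = y is a particular solution; the full solution set is the line x = y + c·u = y + c·(1, -2, -1, 2), c ∈ C.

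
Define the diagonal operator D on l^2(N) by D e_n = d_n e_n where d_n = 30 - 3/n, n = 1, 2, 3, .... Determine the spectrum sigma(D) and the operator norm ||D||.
sigma(D) = {30 - 3/n : n ≥ 1} ∪ {30}; ||D|| = 30

A bounded diagonal operator on l^2 with diagonal entries d_n has spectrum equal to the closure of {d_n : n ≥ 1}: every d_n is an eigenvalue (with eigenvector e_n), so {d_n} ⊂ sigma(D); the spectrum is closed, so its closure is too; and for lambda not in the closure, (D - lambda I) has bounded inverse (the diagonal entries 1/(d_n - lambda) are bounded). For our sequence d_n = 30 - 3/n, n = 1, 2, 3, ...:
  - {d_n} = {30 - 3/n : n ≥ 1}; the only limit point is 30
  - closure = {30 - 3/n : n ≥ 1} ∪ {30}
For the norm: a diagonal operator has ||D|| = sup_n |d_n|. Here d_n = 30 - 3/n increases monotonically from d_1 = 27 toward 30, with all terms in [27, 30); so sup_n |d_n| = 30 (the supremum is the limit, not attained). So ||D|| = 30.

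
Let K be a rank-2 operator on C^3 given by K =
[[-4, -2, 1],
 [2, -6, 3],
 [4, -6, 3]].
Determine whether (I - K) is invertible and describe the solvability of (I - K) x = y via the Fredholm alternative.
(I - K) is invertible (det(I - K) = 20 ≠ 0), so for every y in C^3 the equation (I - K) x = y has a unique solution.

K has rank 2 and factors as K = U V^T = u1 v1^T + u2 v2^T with u1 = (1, 3, 3), v1 = (2, -2, 1), u2 = (-3, -2, -1), v2 = (2, 0, 0) (multiplying out reproduces the displayed K). The nonzero eigenvalues of U V^T coincide with those of the 2 x 2 matrix G = V^T U = [[v1·u1, v1·u2], [v2·u1, v2·u2]] = [[-1, -3], [2, -6]], and by the Sylvester determinant identity det(I_3 - U V^T) = det(I_2 - V^T U) = det([[2, 3], [-2, 7]]) = (2)(7) - (3)(-2) = 20. (Direct check: I - K =
[[5, 2, -1],
 [-2, 7, -3],
 [-4, 6, -2]]
has determinant 20.) The finite-dimensional Fredholm alternative says: either (I - K) is invertible, or ker(I - K) ≠ {0} and then range(I - K) = ker((I - K)^*)^⊥, with dim ker(I - K) = dim ker((I - K)^*). Since det(I - K) ≠ 0, 1 is not an eigenvalue of K and ker(I - K) = {0}, so we are in the first case: for every y there is a unique x = (I - K)^(-1) y. (Explicitly, by the Woodbury identity, (I - U V^T)^(-1) = I + U (I_2 - G)^(-1) V^T.)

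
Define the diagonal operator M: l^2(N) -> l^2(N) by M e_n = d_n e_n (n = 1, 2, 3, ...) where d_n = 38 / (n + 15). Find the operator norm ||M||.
||M|| = 19/8 (attained at n = 1)

For M diagonal, ||M|| = sup_n |d_n| = sup_n 38/(n + 15). This is positive and strictly decreasing in n, so the supremum is attained at n = 1: d_1 = 38/(1 + 15) = 19/8. Hence ||M|| = 19/8.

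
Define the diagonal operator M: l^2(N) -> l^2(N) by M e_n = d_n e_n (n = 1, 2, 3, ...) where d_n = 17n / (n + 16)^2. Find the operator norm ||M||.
||M|| = 17/64 (attained at n = 16)

For M diagonal, ||M|| = sup_n |d_n|. Treat f(x) = 17x / (x + 16)^2 for real x > 0. By the quotient rule, f'(x) = 17(16 - x)/(x + 16)^3, which is positive for x < 16 and negative for x > 16. So f has a unique maximum at x = 16, and since 16 is a positive integer, the supremum over n ≥ 1 is attained at n = 16: d_16 = 17·16/(16 + 16)^2 = 17·16/1024 = 17/64. Hence ||M|| = 17/64.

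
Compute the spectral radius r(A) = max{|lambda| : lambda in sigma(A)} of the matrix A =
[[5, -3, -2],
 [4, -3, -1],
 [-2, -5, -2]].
r(A) ≈ 4.6674

The eigenvalues of A are the roots of its characteristic polynomial. With M = A (coefficients from the trace, the sum of principal 2x2 minors, and det A):
  p(λ) = det(λ I - M) = λ^3 - 16λ - 27.
No integer candidate from the rational root theorem (±divisors of 27) is a root, so the roots are irrational. The cubic discriminant is Δ = -3299 < 0, so there is one real root and a complex-conjugate pair. p(4) = -27 and p(5) = 18 have opposite signs, so a root lies in (4, 5); Newton's method refines it to λ ≈ 4.6674. Dividing out (λ - (4.6674)) leaves approximately λ^2 + 4.6674λ + 5.7848. For λ^2 + 4.6674λ + 5.7848 the discriminant is -1.3544. It is negative, so the remaining roots are the complex-conjugate pair λ ≈ -2.3337 ± 0.5819i. Their product equals the constant term, so |λ|^2 ≈ 5.7848 and |λ| ≈ 2.4052.
Thus the eigenvalues (to 4 decimals) are 4.6674 (modulus 4.6674); -2.3337 ± 0.5819i (modulus 2.4052). The spectral radius is the largest modulus: r(A) ≈ 4.6674. (Cross-check: r(A) ≤ ||A||_2 ≈ 8.255; equality holds whenever A is normal, though it can also hold for some non-normal A.)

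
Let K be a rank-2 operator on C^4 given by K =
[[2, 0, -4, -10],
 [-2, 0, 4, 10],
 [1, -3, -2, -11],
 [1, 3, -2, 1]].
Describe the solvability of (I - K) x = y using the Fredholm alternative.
(I - K) is invertible (det(I - K) = -30 ≠ 0), so for every y in C^4 the equation (I - K) x = y has a unique solution.

K has rank 2 and factors as K = U V^T = u1 v1^T + u2 v2^T with u1 = (1, -1, 2, -1), v1 = (-1, -3, 2, -1), u2 = (3, -3, 3, 0), v2 = (1, 1, -2, -3) (multiplying out reproduces the displayed K). The nonzero eigenvalues of U V^T coincide with those of the 2 x 2 matrix G = V^T U = [[v1·u1, v1·u2], [v2·u1, v2·u2]] = [[7, 12], [-1, -6]], and by the Sylvester determinant identity det(I_4 - U V^T) = det(I_2 - V^T U) = det([[-6, -12], [1, 7]]) = (-6)(7) - (-12)(1) = -30. (Direct check: I - K =
[[-1, 0, 4, 10],
 [2, 1, -4, -10],
 [-1, 3, 3, 11],
 [-1, -3, 2, 0]]
has determinant -30.) The finite-dimensional Fredholm alternative says: either (I - K) is invertible, or ker(I - K) ≠ {0} and then range(I - K) = ker((I - K)^*)^⊥, with dim ker(I - K) = dim ker((I - K)^*). Since det(I - K) ≠ 0, 1 is not an eigenvalue of K and ker(I - K) = {0}, so we are in the first case: for every y there is a unique x = (I - K)^(-1) y. (Explicitly, by the Woodbury identity, (I - U V^T)^(-1) = I + U (I_2 - G)^(-1) V^T.)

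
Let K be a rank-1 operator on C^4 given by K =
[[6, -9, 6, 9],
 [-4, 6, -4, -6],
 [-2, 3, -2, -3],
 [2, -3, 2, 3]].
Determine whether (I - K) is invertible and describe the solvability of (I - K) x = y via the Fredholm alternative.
(I - K) is invertible (det(I - K) = -12 ≠ 0), so for every y in C^4 the equation (I - K) x = y has a unique solution.

K has rank 1, so it is an outer product K = u v^T: every row of K is a multiple of one row vector. Reading off the entries, u = (-3, 2, 1, -1) and v = (-2, 3, -2, -3) (row i of K equals u_i·v^T). A rank-one matrix u v^T satisfies K u = u (v·u) and kills the (3)-dimensional subspace v^⊥, so its characteristic polynomial is lambda^3 (lambda - v·u) with v·u = tr K = 13. Hence the eigenvalues of I - K are 1 (multiplicity 3) and 1 - (13) = -12, so det(I - K) = -12. (Direct check: I - K =
[[-5, 9, -6, -9],
 [4, -5, 4, 6],
 [2, -3, 3, 3],
 [-2, 3, -2, -2]]
has determinant -12.) The finite-dimensional Fredholm alternative says: either (I - K) is invertible, or ker(I - K) ≠ {0} and then range(I - K) = ker((I - K)^*)^⊥, with dim ker(I - K) = dim ker((I - K)^*). Since det(I - K) ≠ 0, 1 is not an eigenvalue of K and ker(I - K) = {0}, so we are in the first case: for every y there is a unique x = (I - K)^(-1) y. Explicitly, by the Sherman–Morrison formula, (I - u v^T)^(-1) = I + u v^T/(1 - v·u), i.e. (I - K)^(-1) = I + K/(-12).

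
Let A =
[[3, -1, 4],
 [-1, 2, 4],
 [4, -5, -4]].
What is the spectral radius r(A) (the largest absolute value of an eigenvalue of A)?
r(A) ≈ 4.2514

The eigenvalues of A are the roots of its characteristic polynomial. With M = A (coefficients from the trace, the sum of principal 2x2 minors, and det A):
  p(λ) = det(λ I - M) = λ^3 - λ^2 - 11λ - 12.
No integer candidate from the rational root theorem (±divisors of 12) is a root, so the roots are irrational. The cubic discriminant is Δ = -867 < 0, so there is one real root and a complex-conjugate pair. p(4) = -8 and p(5) = 33 have opposite signs, so a root lies in (4, 5); Newton's method refines it to λ ≈ 4.2514. Dividing out (λ - (4.2514)) leaves approximately λ^2 + 3.2514λ + 2.8226. For λ^2 + 3.2514λ + 2.8226 the discriminant is -0.7192. It is negative, so the remaining roots are the complex-conjugate pair λ ≈ -1.6257 ± 0.424i. Their product equals the constant term, so |λ|^2 ≈ 2.8226 and |λ| ≈ 1.6801.
Thus the eigenvalues (to 4 decimals) are 4.2514 (modulus 4.2514); -1.6257 ± 0.424i (modulus 1.6801). The spectral radius is the largest modulus: r(A) ≈ 4.2514. (Cross-check: r(A) ≤ ||A||_2 ≈ 8.6271; equality holds whenever A is normal, though it can also hold for some non-normal A.)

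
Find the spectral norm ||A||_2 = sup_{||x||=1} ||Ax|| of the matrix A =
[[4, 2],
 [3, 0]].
||A||_2 = sqrt((29 + sqrt(697))/2) ≈ 5.2631 (= sqrt(largest eigenvalue of A^T A))

||A||_2 = sigma_max(A) = sqrt(lambda_max(A^T A)). Form the symmetric matrix M = A^T A =
[[25, 8],
 [8, 4]].
Its characteristic polynomial (trace, determinant of M give the coefficients) is
  p(λ) = det(λ I - M) = λ^2 - 29λ + 36.
For λ^2 - 29λ + 36 the discriminant is 697. It is nonnegative but not a perfect square, so the roots are real and irrational: λ = (29 ± sqrt(697))/2 ≈ 27.7004, 1.2996.
So the eigenvalues of A^T A are ≈ 1.2996, 27.7004 (all ≥ 0, as they must be for A^T A). The largest is λ_max = (29 + sqrt(697))/2 ≈ 27.7004, hence ||A||_2 = sqrt(λ_max) = sqrt((29 + sqrt(697))/2) ≈ 5.2631.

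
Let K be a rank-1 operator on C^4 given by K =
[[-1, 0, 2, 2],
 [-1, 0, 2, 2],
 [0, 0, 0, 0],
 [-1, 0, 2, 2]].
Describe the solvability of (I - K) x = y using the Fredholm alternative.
(I - K) is singular (det(I - K) = 0, i.e. 1 ∈ sigma(K)). (I - K) x = y is solvable iff y ⊥ ker((I - K)^*) = span{(-1, 0, 2, 2)}, i.e. iff -y_1 + 2y_3 + 2y_4 = 0. When solvable, the solutions are x = y + c·(1, 1, 0, 1), c arbitrary (ker(I - K) = span{(1, 1, 0, 1)}, dimension 1).

K has rank 1, so it is an outer product K = u v^T: every row of K is a multiple of one row vector. Reading off the entries, u = (1, 1, 0, 1) and v = (-1, 0, 2, 2) (row i of K equals u_i·v^T). A rank-one matrix u v^T satisfies K u = u (v·u) and kills the (3)-dimensional subspace v^⊥, so its characteristic polynomial is lambda^3 (lambda - v·u) with v·u = tr K = 1. Hence the eigenvalues of I - K are 1 (multiplicity 3) and 1 - (1) = 0, so det(I - K) = 0. (Direct check: I - K =
[[2, 0, -2, -2],
 [1, 1, -2, -2],
 [0, 0, 1, 0],
 [1, 0, -2, -1]]
has determinant 0.) So 1 is an eigenvalue of K and (I - K) is not invertible. The finite-dimensional Fredholm alternative says: either (I - K) is invertible, or ker(I - K) ≠ {0} and then range(I - K) = ker((I - K)^*)^⊥, with dim ker(I - K) = dim ker((I - K)^*). We are in the second case, so we need both kernels. Kernel of I - K: (I - K) u = u - u (v·u) = u - u = 0, so ker(I - K) = span{u} = span{(1, 1, 0, 1)} (it is exactly 1-dimensional because rank(I - K) = 3). Kernel of the adjoint: K is real, so (I - K)^* = I - K^T = I - v u^T, and (I - v u^T) v = v - v (u·v) = 0; hence ker((I - K)^*) = span{v} = span{(-1, 0, 2, 2)}. Therefore (I - K) x = y is solvable iff <y, v> = 0, i.e. iff -y_1 + 2y_3 + 2y_4 = 0. When this holds, K y = u (v·y) = 0, so (I - K) y = y and x = y is a particular solution; the full solution set is the line x = y + c·u = y + c·(1, 1, 0, 1), c ∈ C.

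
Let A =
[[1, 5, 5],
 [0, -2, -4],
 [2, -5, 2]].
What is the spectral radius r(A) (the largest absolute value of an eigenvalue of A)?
r(A) ≈ 5.953

The eigenvalues of A are the roots of its characteristic polynomial. With M = A (coefficients from the trace, the sum of principal 2x2 minors, and det A):
  p(λ) = det(λ I - M) = λ^3 - λ^2 - 34λ + 44.
No integer candidate from the rational root theorem (±divisors of 44) is a root, so the roots are irrational. The cubic discriminant is Δ = 133204 > 0, so there are three distinct real roots. p(-6) = -4 and p(-5) = 64 have opposite signs, so a root lies in (-6, -5); Newton's method refines it to λ ≈ -5.953. p(1) = 10 and p(2) = -20 have opposite signs, so a root lies in (1, 2); Newton's method refines it to λ ≈ 1.3097. p(5) = -26 and p(6) = 20 have opposite signs, so a root lies in (5, 6); Newton's method refines it to λ ≈ 5.6433. Check (Vieta): the three roots sum to 1, matching tr M = 1.
Thus the eigenvalues (to 4 decimals) are -5.953 (modulus 5.953); 1.3097 (modulus 1.3097); 5.6433 (modulus 5.6433). The spectral radius is the largest modulus: r(A) ≈ 5.953. (Cross-check: r(A) ≤ ||A||_2 ≈ 8.5433; equality holds whenever A is normal, though it can also hold for some non-normal A.)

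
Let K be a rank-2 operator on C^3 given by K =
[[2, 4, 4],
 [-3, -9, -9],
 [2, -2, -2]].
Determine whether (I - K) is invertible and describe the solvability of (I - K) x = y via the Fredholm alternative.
(I - K) is invertible (det(I - K) = -8 ≠ 0), so for every y in C^3 the equation (I - K) x = y has a unique solution.

K has rank 2 and factors as K = U V^T = u1 v1^T + u2 v2^T with u1 = (1, -2, 0), v1 = (3, 3, 3), u2 = (1, -3, -2), v2 = (-1, 1, 1) (multiplying out reproduces the displayed K). The nonzero eigenvalues of U V^T coincide with those of the 2 x 2 matrix G = V^T U = [[v1·u1, v1·u2], [v2·u1, v2·u2]] = [[-3, -12], [-3, -6]], and by the Sylvester determinant identity det(I_3 - U V^T) = det(I_2 - V^T U) = det([[4, 12], [3, 7]]) = (4)(7) - (12)(3) = -8. (Direct check: I - K =
[[-1, -4, -4],
 [3, 10, 9],
 [-2, 2, 3]]
has determinant -8.) The finite-dimensional Fredholm alternative says: either (I - K) is invertible, or ker(I - K) ≠ {0} and then range(I - K) = ker((I - K)^*)^⊥, with dim ker(I - K) = dim ker((I - K)^*). Since det(I - K) ≠ 0, 1 is not an eigenvalue of K and ker(I - K) = {0}, so we are in the first case: for every y there is a unique x = (I - K)^(-1) y. (Explicitly, by the Woodbury identity, (I - U V^T)^(-1) = I + U (I_2 - G)^(-1) V^T.)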